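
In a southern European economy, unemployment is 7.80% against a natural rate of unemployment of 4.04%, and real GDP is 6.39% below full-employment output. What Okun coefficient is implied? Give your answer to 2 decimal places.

β ≈ 1.70

Okun's law: output gap = -β × (u - u*).
-6.39 = -β × (7.8 - 4.04) = -β × 3.76, so β = 6.39/3.76 = 1.70.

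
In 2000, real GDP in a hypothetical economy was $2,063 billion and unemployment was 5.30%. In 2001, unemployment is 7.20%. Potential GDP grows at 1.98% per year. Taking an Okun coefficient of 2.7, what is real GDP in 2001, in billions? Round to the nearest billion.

$1,998 billion

Δu = 7.2 - 5.3 = 1.9 points.
Okun's law (growth form): g_Y = g_Y* - β × Δu = 1.98 - 2.7 × (1.90) = 1.98 - 5.13 = -3.15%.
Real GDP in the next year = 2063 × (1 - 3.15/100) = 2063 × 0.9685 ≈ 1998 billion.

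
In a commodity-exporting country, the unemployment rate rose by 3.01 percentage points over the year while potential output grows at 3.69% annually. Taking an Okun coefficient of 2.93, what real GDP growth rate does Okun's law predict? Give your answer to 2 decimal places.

-5.13%

Growth-rate Okun's law: g_Y = g_Y* - β × Δu.
g_Y = 3.69 - 2.93 × (3.01) = 3.69 - 8.8193 = -5.1293%, i.e. -5.13% to 2 d.p.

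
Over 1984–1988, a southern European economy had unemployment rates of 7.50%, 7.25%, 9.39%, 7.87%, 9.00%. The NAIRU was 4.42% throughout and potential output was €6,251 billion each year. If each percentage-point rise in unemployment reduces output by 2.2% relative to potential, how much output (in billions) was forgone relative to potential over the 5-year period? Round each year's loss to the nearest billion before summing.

€2,600 billion

Year 1984: gap = -2.2 × (7.5 - 4.42) = -6.776%, loss ≈ 6251 × 6.776/100 ≈ 424.
Year 1985: gap = -2.2 × (7.25 - 4.42) = -6.226%, loss ≈ 6251 × 6.226/100 ≈ 389.
Year 1986: gap = -2.2 × (9.39 - 4.42) = -10.934%, loss ≈ 6251 × 10.934/100 ≈ 683.
Year 1987: gap = -2.2 × (7.87 - 4.42) = -7.59%, loss ≈ 6251 × 7.59/100 ≈ 474.
Year 1988: gap = -2.2 × (9 - 4.42) = -10.076%, loss ≈ 6251 × 10.076/100 ≈ 630.
Total lost output = 424 + 389 + 683 + 474 + 630 = 2600 billion.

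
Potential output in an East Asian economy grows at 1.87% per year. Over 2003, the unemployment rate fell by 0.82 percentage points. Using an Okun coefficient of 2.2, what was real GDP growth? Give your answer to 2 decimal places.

3.67%

Growth-rate Okun's law: g_Y = g_Y* - β × Δu.
g_Y = 1.87 - 2.2 × (-0.82) = 1.87 + 1.804 = 3.674%, i.e. 3.67% to 2 d.p.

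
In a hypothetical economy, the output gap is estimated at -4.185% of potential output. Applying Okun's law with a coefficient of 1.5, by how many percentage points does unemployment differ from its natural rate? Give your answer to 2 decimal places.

Okun's law: output gap = -β × (u - u*), so u - u* = -(output gap)/β.
u - u* = -(-4.185)/1.5 = 2.79 percentage points.

2.79 percentage points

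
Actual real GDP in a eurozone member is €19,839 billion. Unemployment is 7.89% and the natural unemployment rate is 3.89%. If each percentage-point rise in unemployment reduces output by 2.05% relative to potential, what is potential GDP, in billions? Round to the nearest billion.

Unemployment gap = 7.89 - 3.89 = 4 points, so output gap = -2.05 × 4 = -8.2%.
Since Y = Y* × (1 + gap/100), Y* = 19839/0.918 ≈ 21611 billion.

€21,611 billion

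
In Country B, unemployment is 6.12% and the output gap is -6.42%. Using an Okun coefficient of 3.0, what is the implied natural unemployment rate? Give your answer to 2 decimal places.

From Okun's law, u - u* = -(output gap)/β = -(-6.42)/3.0 = 2.14 points.
So u* = 6.12 - 2.14 = 3.98%.

3.98%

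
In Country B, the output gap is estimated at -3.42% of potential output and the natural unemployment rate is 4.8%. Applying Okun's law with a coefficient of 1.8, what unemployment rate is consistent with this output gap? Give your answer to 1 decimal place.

6.7%

From Okun's law, u - u* = -(output gap)/β = -(-3.42)/1.8 = 1.9 points.
So u = 4.8 + 1.9 = 6.7%.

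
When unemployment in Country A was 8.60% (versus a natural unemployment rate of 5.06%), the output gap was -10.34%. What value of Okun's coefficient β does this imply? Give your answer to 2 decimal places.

Okun's law: output gap = -β × (u - u*).
-10.34 = -β × (8.6 - 5.06) = -β × 3.54, so β = 10.34/3.54 = 2.92.

β ≈ 2.92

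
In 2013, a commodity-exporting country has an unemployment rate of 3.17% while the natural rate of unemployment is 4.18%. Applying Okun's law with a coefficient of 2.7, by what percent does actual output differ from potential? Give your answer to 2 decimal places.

2.73%

The unemployment gap is 3.17 - 4.18 = -1.01 percentage points.
Okun's law gives an output gap of -2.7 × (-1.01) = 2.727%, i.e. 2.73% above potential.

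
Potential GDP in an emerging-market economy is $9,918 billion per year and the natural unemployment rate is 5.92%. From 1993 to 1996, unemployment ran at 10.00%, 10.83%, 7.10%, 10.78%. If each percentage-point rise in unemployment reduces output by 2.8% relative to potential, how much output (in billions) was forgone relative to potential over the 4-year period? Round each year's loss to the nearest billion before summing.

$4,175 billion

Year 1993: gap = -2.8 × (10 - 5.92) = -11.424%, loss ≈ 9918 × 11.424/100 ≈ 1133.
Year 1994: gap = -2.8 × (10.83 - 5.92) = -13.748%, loss ≈ 9918 × 13.748/100 ≈ 1364.
Year 1995: gap = -2.8 × (7.1 - 5.92) = -3.304%, loss ≈ 9918 × 3.304/100 ≈ 328.
Year 1996: gap = -2.8 × (10.78 - 5.92) = -13.608%, loss ≈ 9918 × 13.608/100 ≈ 1350.
Total lost output = 1133 + 1364 + 328 + 1350 = 4175 billion.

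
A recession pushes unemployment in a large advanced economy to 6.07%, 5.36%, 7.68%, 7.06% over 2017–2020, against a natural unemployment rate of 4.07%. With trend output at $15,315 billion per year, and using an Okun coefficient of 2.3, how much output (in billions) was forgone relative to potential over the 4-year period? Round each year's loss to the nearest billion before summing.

$3,483 billion

Year 2017: gap = -2.3 × (6.07 - 4.07) = -4.6%, loss ≈ 15315 × 4.6/100 ≈ 704.
Year 2018: gap = -2.3 × (5.36 - 4.07) = -2.967%, loss ≈ 15315 × 2.967/100 ≈ 454.
Year 2019: gap = -2.3 × (7.68 - 4.07) = -8.303%, loss ≈ 15315 × 8.303/100 ≈ 1272.
Year 2020: gap = -2.3 × (7.06 - 4.07) = -6.877%, loss ≈ 15315 × 6.877/100 ≈ 1053.
Total lost output = 704 + 454 + 1272 + 1053 = 3483 billion.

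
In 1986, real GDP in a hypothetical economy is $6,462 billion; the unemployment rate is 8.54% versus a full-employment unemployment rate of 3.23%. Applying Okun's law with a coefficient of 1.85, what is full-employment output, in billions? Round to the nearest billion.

Unemployment gap = 8.54 - 3.23 = 5.31 points, so output gap = -1.85 × 5.31 = -9.8235%.
Since Y = Y* × (1 + gap/100), Y* = 6462/0.901765 ≈ 7166 billion.

$7,166 billion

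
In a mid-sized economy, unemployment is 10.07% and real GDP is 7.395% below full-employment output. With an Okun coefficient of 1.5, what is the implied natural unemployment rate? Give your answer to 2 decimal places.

From Okun's law, u - u* = -(output gap)/β = -(-7.395)/1.5 = 4.93 points.
So u* = 10.07 - 4.93 = 5.14%.

5.14%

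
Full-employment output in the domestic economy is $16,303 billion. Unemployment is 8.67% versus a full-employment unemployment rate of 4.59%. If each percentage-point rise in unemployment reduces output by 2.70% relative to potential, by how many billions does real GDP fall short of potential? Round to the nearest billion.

$1,796 billion

Output gap = -2.70 × (8.67 - 4.59) = -2.7 × 4.08 = -11.016%.
Actual GDP ≈ 16303 × 0.88984 ≈ 14507 billion, so the shortfall is 16303 - 14507 = 1796 billion.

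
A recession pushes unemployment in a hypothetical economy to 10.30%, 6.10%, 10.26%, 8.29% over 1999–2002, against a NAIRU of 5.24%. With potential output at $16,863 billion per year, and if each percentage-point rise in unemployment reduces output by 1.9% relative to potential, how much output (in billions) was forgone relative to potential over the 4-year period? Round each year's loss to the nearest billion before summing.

$4,482 billion

Year 1999: gap = -1.9 × (10.3 - 5.24) = -9.614%, loss ≈ 16863 × 9.614/100 ≈ 1621.
Year 2000: gap = -1.9 × (6.1 - 5.24) = -1.634%, loss ≈ 16863 × 1.634/100 ≈ 276.
Year 2001: gap = -1.9 × (10.26 - 5.24) = -9.538%, loss ≈ 16863 × 9.538/100 ≈ 1608.
Year 2002: gap = -1.9 × (8.29 - 5.24) = -5.795%, loss ≈ 16863 × 5.795/100 ≈ 977.
Total lost output = 1621 + 276 + 1608 + 977 = 4482 billion.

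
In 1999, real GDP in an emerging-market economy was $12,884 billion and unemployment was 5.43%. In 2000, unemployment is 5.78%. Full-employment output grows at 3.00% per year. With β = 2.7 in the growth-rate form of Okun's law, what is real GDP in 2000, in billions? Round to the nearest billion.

Δu = 5.78 - 5.43 = 0.35 points.
Okun's law (growth form): g_Y = g_Y* - β × Δu = 3.00 - 2.7 × (0.35) = 3 - 0.945 = 2.055%.
Real GDP in the next year = 12884 × (1 + 2.055/100) = 12884 × 1.02055 ≈ 13149 billion.

$13,149 billion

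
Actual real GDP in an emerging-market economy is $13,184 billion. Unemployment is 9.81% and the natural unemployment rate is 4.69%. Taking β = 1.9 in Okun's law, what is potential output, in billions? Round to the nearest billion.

Unemployment gap = 9.81 - 4.69 = 5.12 points, so output gap = -1.9 × 5.12 = -9.728%.
Since Y = Y* × (1 + gap/100), Y* = 13184/0.90272 ≈ 14605 billion.

$14,605 billion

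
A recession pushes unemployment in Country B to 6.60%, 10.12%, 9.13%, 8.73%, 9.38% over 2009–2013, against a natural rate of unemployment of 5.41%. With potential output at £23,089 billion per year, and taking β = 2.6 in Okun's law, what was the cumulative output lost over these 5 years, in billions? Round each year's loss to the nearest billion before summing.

Year 2009: gap = -2.6 × (6.6 - 5.41) = -3.094%, loss ≈ 23089 × 3.094/100 ≈ 714.
Year 2010: gap = -2.6 × (10.12 - 5.41) = -12.246%, loss ≈ 23089 × 12.246/100 ≈ 2827.
Year 2011: gap = -2.6 × (9.13 - 5.41) = -9.672%, loss ≈ 23089 × 9.672/100 ≈ 2233.
Year 2012: gap = -2.6 × (8.73 - 5.41) = -8.632%, loss ≈ 23089 × 8.632/100 ≈ 1993.
Year 2013: gap = -2.6 × (9.38 - 5.41) = -10.322%, loss ≈ 23089 × 10.322/100 ≈ 2383.
Total lost output = 714 + 2827 + 2233 + 1993 + 2383 = 10150 billion.

£10,150 billion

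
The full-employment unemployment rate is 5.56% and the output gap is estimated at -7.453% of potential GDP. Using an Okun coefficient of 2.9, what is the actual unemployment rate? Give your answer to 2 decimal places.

8.13%

From Okun's law, u - u* = -(output gap)/β = -(-7.453)/2.9 = 2.57 points.
So u = 5.56 + 2.57 = 8.13%.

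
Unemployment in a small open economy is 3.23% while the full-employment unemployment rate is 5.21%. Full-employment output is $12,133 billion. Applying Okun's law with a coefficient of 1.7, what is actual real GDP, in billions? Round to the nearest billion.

$12,541 billion

Unemployment gap = 3.23 - 5.21 = -1.98 points, so the output gap is -1.7 × (-1.98) = 3.366%.
Actual GDP = 12133 × (1 + 3.366/100) = 12133 × 1.03366 ≈ 12541 billion.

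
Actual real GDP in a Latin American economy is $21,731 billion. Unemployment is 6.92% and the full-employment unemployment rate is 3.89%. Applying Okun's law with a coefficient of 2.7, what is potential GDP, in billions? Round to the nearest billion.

$23,667 billion

Unemployment gap = 6.92 - 3.89 = 3.03 points, so output gap = -2.7 × 3.03 = -8.181%.
Since Y = Y* × (1 + gap/100), Y* = 21731/0.91819 ≈ 23667 billion.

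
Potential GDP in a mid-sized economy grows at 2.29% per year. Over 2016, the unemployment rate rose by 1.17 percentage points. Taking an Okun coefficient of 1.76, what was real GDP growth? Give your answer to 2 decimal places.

0.23%

Growth-rate Okun's law: g_Y = g_Y* - β × Δu.
g_Y = 2.29 - 1.76 × (1.17) = 2.29 - 2.0592 = 0.2308%, i.e. 0.23% to 2 d.p.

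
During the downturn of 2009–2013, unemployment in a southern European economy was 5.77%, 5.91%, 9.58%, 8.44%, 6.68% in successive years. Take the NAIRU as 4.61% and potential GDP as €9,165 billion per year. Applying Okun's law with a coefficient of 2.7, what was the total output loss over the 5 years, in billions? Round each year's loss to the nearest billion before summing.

Year 2009: gap = -2.7 × (5.77 - 4.61) = -3.132%, loss ≈ 9165 × 3.132/100 ≈ 287.
Year 2010: gap = -2.7 × (5.91 - 4.61) = -3.51%, loss ≈ 9165 × 3.51/100 ≈ 322.
Year 2011: gap = -2.7 × (9.58 - 4.61) = -13.419%, loss ≈ 9165 × 13.419/100 ≈ 1230.
Year 2012: gap = -2.7 × (8.44 - 4.61) = -10.341%, loss ≈ 9165 × 10.341/100 ≈ 948.
Year 2013: gap = -2.7 × (6.68 - 4.61) = -5.589%, loss ≈ 9165 × 5.589/100 ≈ 512.
Total lost output = 287 + 322 + 1230 + 948 + 512 = 3299 billion.

€3,299 billion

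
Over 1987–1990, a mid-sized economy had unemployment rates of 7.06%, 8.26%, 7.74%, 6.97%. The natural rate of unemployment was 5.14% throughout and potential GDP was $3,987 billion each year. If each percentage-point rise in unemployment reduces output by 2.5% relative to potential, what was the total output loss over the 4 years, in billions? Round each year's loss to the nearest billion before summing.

$943 billion

Year 1987: gap = -2.5 × (7.06 - 5.14) = -4.8%, loss ≈ 3987 × 4.8/100 ≈ 191.
Year 1988: gap = -2.5 × (8.26 - 5.14) = -7.8%, loss ≈ 3987 × 7.8/100 ≈ 311.
Year 1989: gap = -2.5 × (7.74 - 5.14) = -6.5%, loss ≈ 3987 × 6.5/100 ≈ 259.
Year 1990: gap = -2.5 × (6.97 - 5.14) = -4.575%, loss ≈ 3987 × 4.575/100 ≈ 182.
Total lost output = 191 + 311 + 259 + 182 = 943 billion.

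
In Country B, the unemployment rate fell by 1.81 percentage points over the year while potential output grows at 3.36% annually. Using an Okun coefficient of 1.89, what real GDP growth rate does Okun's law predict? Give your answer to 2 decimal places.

6.78%

Growth-rate Okun's law: g_Y = g_Y* - β × Δu.
g_Y = 3.36 - 1.89 × (-1.81) = 3.36 + 3.4209 = 6.7809%, i.e. 6.78% to 2 d.p.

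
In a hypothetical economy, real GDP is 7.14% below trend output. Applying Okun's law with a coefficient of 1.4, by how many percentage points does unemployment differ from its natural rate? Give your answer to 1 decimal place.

5.1 percentage points

Okun's law: output gap = -β × (u - u*), so u - u* = -(output gap)/β.
u - u* = -(-7.14)/1.4 = 5.1 percentage points.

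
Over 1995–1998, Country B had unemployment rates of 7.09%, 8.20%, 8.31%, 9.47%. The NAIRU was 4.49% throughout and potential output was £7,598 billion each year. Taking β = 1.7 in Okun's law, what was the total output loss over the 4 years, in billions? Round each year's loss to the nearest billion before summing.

£1,951 billion

Year 1995: gap = -1.7 × (7.09 - 4.49) = -4.42%, loss ≈ 7598 × 4.42/100 ≈ 336.
Year 1996: gap = -1.7 × (8.2 - 4.49) = -6.307%, loss ≈ 7598 × 6.307/100 ≈ 479.
Year 1997: gap = -1.7 × (8.31 - 4.49) = -6.494%, loss ≈ 7598 × 6.494/100 ≈ 493.
Year 1998: gap = -1.7 × (9.47 - 4.49) = -8.466%, loss ≈ 7598 × 8.466/100 ≈ 643.
Total lost output = 336 + 479 + 493 + 643 = 1951 billion.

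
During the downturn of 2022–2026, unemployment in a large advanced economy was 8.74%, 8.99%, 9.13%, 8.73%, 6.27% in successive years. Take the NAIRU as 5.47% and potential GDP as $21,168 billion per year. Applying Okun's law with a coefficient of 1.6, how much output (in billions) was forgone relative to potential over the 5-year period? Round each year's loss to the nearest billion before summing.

$4,915 billion

Year 2022: gap = -1.6 × (8.74 - 5.47) = -5.232%, loss ≈ 21168 × 5.232/100 ≈ 1108.
Year 2023: gap = -1.6 × (8.99 - 5.47) = -5.632%, loss ≈ 21168 × 5.632/100 ≈ 1192.
Year 2024: gap = -1.6 × (9.13 - 5.47) = -5.856%, loss ≈ 21168 × 5.856/100 ≈ 1240.
Year 2025: gap = -1.6 × (8.73 - 5.47) = -5.216%, loss ≈ 21168 × 5.216/100 ≈ 1104.
Year 2026: gap = -1.6 × (6.27 - 5.47) = -1.28%, loss ≈ 21168 × 1.28/100 ≈ 271.
Total lost output = 1108 + 1192 + 1240 + 1104 + 271 = 4915 billion.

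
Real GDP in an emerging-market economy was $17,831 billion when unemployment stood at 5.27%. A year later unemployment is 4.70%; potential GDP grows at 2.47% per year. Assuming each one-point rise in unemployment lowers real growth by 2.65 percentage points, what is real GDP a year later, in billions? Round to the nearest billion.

$18,541 billion

Δu = 4.7 - 5.27 = -0.57 points.
Okun's law (growth form): g_Y = g_Y* - β × Δu = 2.47 - 2.65 × (-0.57) = 2.47 + 1.5105 = 3.9805%.
Real GDP in the next year = 17831 × (1 + 3.9805/100) = 17831 × 1.039805 ≈ 18541 billion.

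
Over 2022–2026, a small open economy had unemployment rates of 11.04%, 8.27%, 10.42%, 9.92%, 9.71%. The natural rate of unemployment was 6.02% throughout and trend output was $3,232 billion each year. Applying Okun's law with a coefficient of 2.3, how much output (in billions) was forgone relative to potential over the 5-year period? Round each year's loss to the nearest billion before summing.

Year 2022: gap = -2.3 × (11.04 - 6.02) = -11.546%, loss ≈ 3232 × 11.546/100 ≈ 373.
Year 2023: gap = -2.3 × (8.27 - 6.02) = -5.175%, loss ≈ 3232 × 5.175/100 ≈ 167.
Year 2024: gap = -2.3 × (10.42 - 6.02) = -10.12%, loss ≈ 3232 × 10.12/100 ≈ 327.
Year 2025: gap = -2.3 × (9.92 - 6.02) = -8.97%, loss ≈ 3232 × 8.97/100 ≈ 290.
Year 2026: gap = -2.3 × (9.71 - 6.02) = -8.487%, loss ≈ 3232 × 8.487/100 ≈ 274.
Total lost output = 373 + 167 + 327 + 290 + 274 = 1431 billion.

$1,431 billion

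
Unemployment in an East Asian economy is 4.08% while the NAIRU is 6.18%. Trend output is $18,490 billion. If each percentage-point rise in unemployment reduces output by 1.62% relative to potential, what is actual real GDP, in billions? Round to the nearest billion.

$19,119 billion

Unemployment gap = 4.08 - 6.18 = -2.1 points, so the output gap is -1.62 × (-2.1) = 3.402%.
Actual GDP = 18490 × (1 + 3.402/100) = 18490 × 1.03402 ≈ 19119 billion.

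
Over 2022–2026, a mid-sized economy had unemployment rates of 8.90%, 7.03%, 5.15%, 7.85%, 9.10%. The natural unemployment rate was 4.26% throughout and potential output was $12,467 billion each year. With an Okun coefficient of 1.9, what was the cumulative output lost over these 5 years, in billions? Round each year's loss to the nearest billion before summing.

Year 2022: gap = -1.9 × (8.9 - 4.26) = -8.816%, loss ≈ 12467 × 8.816/100 ≈ 1099.
Year 2023: gap = -1.9 × (7.03 - 4.26) = -5.263%, loss ≈ 12467 × 5.263/100 ≈ 656.
Year 2024: gap = -1.9 × (5.15 - 4.26) = -1.691%, loss ≈ 12467 × 1.691/100 ≈ 211.
Year 2025: gap = -1.9 × (7.85 - 4.26) = -6.821%, loss ≈ 12467 × 6.821/100 ≈ 850.
Year 2026: gap = -1.9 × (9.1 - 4.26) = -9.196%, loss ≈ 12467 × 9.196/100 ≈ 1146.
Total lost output = 1099 + 656 + 211 + 850 + 1146 = 3962 billion.

$3,962 billion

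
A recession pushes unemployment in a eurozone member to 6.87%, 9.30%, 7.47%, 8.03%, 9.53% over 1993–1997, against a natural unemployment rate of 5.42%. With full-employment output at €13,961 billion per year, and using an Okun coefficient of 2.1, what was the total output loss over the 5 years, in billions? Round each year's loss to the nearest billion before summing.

€4,134 billion

Year 1993: gap = -2.1 × (6.87 - 5.42) = -3.045%, loss ≈ 13961 × 3.045/100 ≈ 425.
Year 1994: gap = -2.1 × (9.3 - 5.42) = -8.148%, loss ≈ 13961 × 8.148/100 ≈ 1138.
Year 1995: gap = -2.1 × (7.47 - 5.42) = -4.305%, loss ≈ 13961 × 4.305/100 ≈ 601.
Year 1996: gap = -2.1 × (8.03 - 5.42) = -5.481%, loss ≈ 13961 × 5.481/100 ≈ 765.
Year 1997: gap = -2.1 × (9.53 - 5.42) = -8.631%, loss ≈ 13961 × 8.631/100 ≈ 1205.
Total lost output = 425 + 1138 + 601 + 765 + 1205 = 4134 billion.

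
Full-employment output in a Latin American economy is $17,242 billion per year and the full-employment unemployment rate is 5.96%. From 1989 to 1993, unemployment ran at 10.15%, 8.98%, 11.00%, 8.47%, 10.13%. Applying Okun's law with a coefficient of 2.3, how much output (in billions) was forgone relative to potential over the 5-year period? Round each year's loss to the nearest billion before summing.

$7,508 billion

Year 1989: gap = -2.3 × (10.15 - 5.96) = -9.637%, loss ≈ 17242 × 9.637/100 ≈ 1662.
Year 1990: gap = -2.3 × (8.98 - 5.96) = -6.946%, loss ≈ 17242 × 6.946/100 ≈ 1198.
Year 1991: gap = -2.3 × (11 - 5.96) = -11.592%, loss ≈ 17242 × 11.592/100 ≈ 1999.
Year 1992: gap = -2.3 × (8.47 - 5.96) = -5.773%, loss ≈ 17242 × 5.773/100 ≈ 995.
Year 1993: gap = -2.3 × (10.13 - 5.96) = -9.591%, loss ≈ 17242 × 9.591/100 ≈ 1654.
Total lost output = 1662 + 1198 + 1999 + 995 + 1654 = 7508 billion.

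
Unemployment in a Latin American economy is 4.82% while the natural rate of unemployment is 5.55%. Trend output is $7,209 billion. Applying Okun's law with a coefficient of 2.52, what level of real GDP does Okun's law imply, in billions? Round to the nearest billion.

Unemployment gap = 4.82 - 5.55 = -0.73 points, so the output gap is -2.52 × (-0.73) = 1.8396%.
Actual GDP = 7209 × (1 + 1.8396/100) = 7209 × 1.018396 ≈ 7342 billion.

$7,342 billion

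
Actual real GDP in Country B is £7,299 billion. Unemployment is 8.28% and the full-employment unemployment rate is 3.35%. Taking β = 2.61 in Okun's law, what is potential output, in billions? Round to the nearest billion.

£8,377 billion

Unemployment gap = 8.28 - 3.35 = 4.93 points, so output gap = -2.61 × 4.93 = -12.8673%.
Since Y = Y* × (1 + gap/100), Y* = 7299/0.871327 ≈ 8377 billion.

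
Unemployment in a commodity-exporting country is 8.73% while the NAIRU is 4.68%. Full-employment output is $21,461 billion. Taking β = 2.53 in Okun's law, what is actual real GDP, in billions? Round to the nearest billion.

Unemployment gap = 8.73 - 4.68 = 4.05 points, so the output gap is -2.53 × 4.05 = -10.2465%.
Actual GDP = 21461 × (1 - 10.2465/100) = 21461 × 0.897535 ≈ 19262 billion.

$19,262 billion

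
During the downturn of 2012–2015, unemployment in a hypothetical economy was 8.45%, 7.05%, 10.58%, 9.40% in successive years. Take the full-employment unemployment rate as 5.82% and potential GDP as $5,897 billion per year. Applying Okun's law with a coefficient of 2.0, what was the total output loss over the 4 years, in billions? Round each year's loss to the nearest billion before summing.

$1,438 billion

Year 2012: gap = -2.0 × (8.45 - 5.82) = -5.26%, loss ≈ 5897 × 5.26/100 ≈ 310.
Year 2013: gap = -2.0 × (7.05 - 5.82) = -2.46%, loss ≈ 5897 × 2.46/100 ≈ 145.
Year 2014: gap = -2.0 × (10.58 - 5.82) = -9.52%, loss ≈ 5897 × 9.52/100 ≈ 561.
Year 2015: gap = -2.0 × (9.4 - 5.82) = -7.16%, loss ≈ 5897 × 7.16/100 ≈ 422.
Total lost output = 310 + 145 + 561 + 422 = 1438 billion.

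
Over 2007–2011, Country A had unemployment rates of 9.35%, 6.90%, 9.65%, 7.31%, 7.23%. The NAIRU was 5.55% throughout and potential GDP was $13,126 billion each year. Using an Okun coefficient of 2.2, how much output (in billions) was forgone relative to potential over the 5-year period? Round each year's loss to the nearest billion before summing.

Year 2007: gap = -2.2 × (9.35 - 5.55) = -8.36%, loss ≈ 13126 × 8.36/100 ≈ 1097.
Year 2008: gap = -2.2 × (6.9 - 5.55) = -2.97%, loss ≈ 13126 × 2.97/100 ≈ 390.
Year 2009: gap = -2.2 × (9.65 - 5.55) = -9.02%, loss ≈ 13126 × 9.02/100 ≈ 1184.
Year 2010: gap = -2.2 × (7.31 - 5.55) = -3.872%, loss ≈ 13126 × 3.872/100 ≈ 508.
Year 2011: gap = -2.2 × (7.23 - 5.55) = -3.696%, loss ≈ 13126 × 3.696/100 ≈ 485.
Total lost output = 1097 + 390 + 1184 + 508 + 485 = 3664 billion.

$3,664 billion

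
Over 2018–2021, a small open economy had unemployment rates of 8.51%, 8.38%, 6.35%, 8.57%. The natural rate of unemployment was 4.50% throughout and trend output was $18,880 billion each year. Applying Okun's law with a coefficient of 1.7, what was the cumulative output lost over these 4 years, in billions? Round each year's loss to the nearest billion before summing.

Year 2018: gap = -1.7 × (8.51 - 4.5) = -6.817%, loss ≈ 18880 × 6.817/100 ≈ 1287.
Year 2019: gap = -1.7 × (8.38 - 4.5) = -6.596%, loss ≈ 18880 × 6.596/100 ≈ 1245.
Year 2020: gap = -1.7 × (6.35 - 4.5) = -3.145%, loss ≈ 18880 × 3.145/100 ≈ 594.
Year 2021: gap = -1.7 × (8.57 - 4.5) = -6.919%, loss ≈ 18880 × 6.919/100 ≈ 1306.
Total lost output = 1287 + 1245 + 594 + 1306 = 4432 billion.

$4,432 billion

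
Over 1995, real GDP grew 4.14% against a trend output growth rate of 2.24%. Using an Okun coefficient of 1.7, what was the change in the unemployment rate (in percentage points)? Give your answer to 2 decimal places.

-1.12 percentage points

Growth-rate Okun's law: g_Y = g_Y* - β × Δu, so Δu = (g_Y* - g_Y)/β.
Δu = (2.24 - 4.14)/1.7 = -1.9/1.7 = -1.12 percentage points.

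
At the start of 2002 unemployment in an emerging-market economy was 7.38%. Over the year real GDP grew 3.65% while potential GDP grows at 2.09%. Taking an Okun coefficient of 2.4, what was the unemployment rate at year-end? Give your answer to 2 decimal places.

Growth-rate Okun's law: g_Y = g_Y* - β × Δu, so Δu = (g_Y* - g_Y)/β.
Δu = (2.09 - 3.65)/2.4 = -1.56/2.4 = -0.65 percentage points.
Year-end unemployment = 7.38 - 0.65 = 6.73%.

6.73%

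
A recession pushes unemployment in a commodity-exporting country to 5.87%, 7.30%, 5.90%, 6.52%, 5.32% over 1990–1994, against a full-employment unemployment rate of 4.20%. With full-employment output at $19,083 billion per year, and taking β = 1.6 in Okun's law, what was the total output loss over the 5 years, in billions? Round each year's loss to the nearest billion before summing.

$3,026 billion

Year 1990: gap = -1.6 × (5.87 - 4.2) = -2.672%, loss ≈ 19083 × 2.672/100 ≈ 510.
Year 1991: gap = -1.6 × (7.3 - 4.2) = -4.96%, loss ≈ 19083 × 4.96/100 ≈ 947.
Year 1992: gap = -1.6 × (5.9 - 4.2) = -2.72%, loss ≈ 19083 × 2.72/100 ≈ 519.
Year 1993: gap = -1.6 × (6.52 - 4.2) = -3.712%, loss ≈ 19083 × 3.712/100 ≈ 708.
Year 1994: gap = -1.6 × (5.32 - 4.2) = -1.792%, loss ≈ 19083 × 1.792/100 ≈ 342.
Total lost output = 510 + 947 + 519 + 708 + 342 = 3026 billion.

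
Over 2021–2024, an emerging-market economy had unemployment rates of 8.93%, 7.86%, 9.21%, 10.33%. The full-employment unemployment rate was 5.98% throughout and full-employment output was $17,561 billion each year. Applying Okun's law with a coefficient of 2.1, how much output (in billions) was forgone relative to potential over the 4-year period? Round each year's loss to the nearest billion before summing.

Year 2021: gap = -2.1 × (8.93 - 5.98) = -6.195%, loss ≈ 17561 × 6.195/100 ≈ 1088.
Year 2022: gap = -2.1 × (7.86 - 5.98) = -3.948%, loss ≈ 17561 × 3.948/100 ≈ 693.
Year 2023: gap = -2.1 × (9.21 - 5.98) = -6.783%, loss ≈ 17561 × 6.783/100 ≈ 1191.
Year 2024: gap = -2.1 × (10.33 - 5.98) = -9.135%, loss ≈ 17561 × 9.135/100 ≈ 1604.
Total lost output = 1088 + 693 + 1191 + 1604 = 4576 billion.

$4,576 billion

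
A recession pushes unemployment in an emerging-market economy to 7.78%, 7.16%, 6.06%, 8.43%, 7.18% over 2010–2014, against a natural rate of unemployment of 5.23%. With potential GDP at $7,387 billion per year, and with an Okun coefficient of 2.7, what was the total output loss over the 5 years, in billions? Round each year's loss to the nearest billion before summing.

Year 2010: gap = -2.7 × (7.78 - 5.23) = -6.885%, loss ≈ 7387 × 6.885/100 ≈ 509.
Year 2011: gap = -2.7 × (7.16 - 5.23) = -5.211%, loss ≈ 7387 × 5.211/100 ≈ 385.
Year 2012: gap = -2.7 × (6.06 - 5.23) = -2.241%, loss ≈ 7387 × 2.241/100 ≈ 166.
Year 2013: gap = -2.7 × (8.43 - 5.23) = -8.64%, loss ≈ 7387 × 8.64/100 ≈ 638.
Year 2014: gap = -2.7 × (7.18 - 5.23) = -5.265%, loss ≈ 7387 × 5.265/100 ≈ 389.
Total lost output = 509 + 385 + 166 + 638 + 389 = 2087 billion.

$2,087 billion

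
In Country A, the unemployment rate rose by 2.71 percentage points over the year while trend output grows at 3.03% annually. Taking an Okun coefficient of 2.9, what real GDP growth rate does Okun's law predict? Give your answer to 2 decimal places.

-4.83%

Growth-rate Okun's law: g_Y = g_Y* - β × Δu.
g_Y = 3.03 - 2.9 × (2.71) = 3.03 - 7.859 = -4.829%, i.e. -4.83% to 2 d.p.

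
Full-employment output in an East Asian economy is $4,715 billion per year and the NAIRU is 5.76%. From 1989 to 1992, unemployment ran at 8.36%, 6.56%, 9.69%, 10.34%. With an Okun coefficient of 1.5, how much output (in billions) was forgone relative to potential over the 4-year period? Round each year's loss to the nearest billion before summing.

$843 billion

Year 1989: gap = -1.5 × (8.36 - 5.76) = -3.9%, loss ≈ 4715 × 3.9/100 ≈ 184.
Year 1990: gap = -1.5 × (6.56 - 5.76) = -1.2%, loss ≈ 4715 × 1.2/100 ≈ 57.
Year 1991: gap = -1.5 × (9.69 - 5.76) = -5.895%, loss ≈ 4715 × 5.895/100 ≈ 278.
Year 1992: gap = -1.5 × (10.34 - 5.76) = -6.87%, loss ≈ 4715 × 6.87/100 ≈ 324.
Total lost output = 184 + 57 + 278 + 324 = 843 billion.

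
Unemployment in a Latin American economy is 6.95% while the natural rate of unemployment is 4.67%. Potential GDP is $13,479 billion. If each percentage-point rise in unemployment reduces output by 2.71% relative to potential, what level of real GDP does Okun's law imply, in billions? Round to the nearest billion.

$12,646 billion

Unemployment gap = 6.95 - 4.67 = 2.28 points, so the output gap is -2.71 × 2.28 = -6.1788%.
Actual GDP = 13479 × (1 - 6.1788/100) = 13479 × 0.938212 ≈ 12646 billion.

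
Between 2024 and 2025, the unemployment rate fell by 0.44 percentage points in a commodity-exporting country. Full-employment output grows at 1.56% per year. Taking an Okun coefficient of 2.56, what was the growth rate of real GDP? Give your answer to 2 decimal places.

Growth-rate Okun's law: g_Y = g_Y* - β × Δu.
g_Y = 1.56 - 2.56 × (-0.44) = 1.56 + 1.1264 = 2.6864%, i.e. 2.69% to 2 d.p.

2.69%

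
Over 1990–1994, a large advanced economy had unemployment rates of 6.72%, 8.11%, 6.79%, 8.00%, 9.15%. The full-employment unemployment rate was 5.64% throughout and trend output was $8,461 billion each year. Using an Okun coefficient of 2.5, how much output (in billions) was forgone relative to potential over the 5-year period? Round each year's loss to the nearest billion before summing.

$2,234 billion

Year 1990: gap = -2.5 × (6.72 - 5.64) = -2.7%, loss ≈ 8461 × 2.7/100 ≈ 228.
Year 1991: gap = -2.5 × (8.11 - 5.64) = -6.175%, loss ≈ 8461 × 6.175/100 ≈ 522.
Year 1992: gap = -2.5 × (6.79 - 5.64) = -2.875%, loss ≈ 8461 × 2.875/100 ≈ 243.
Year 1993: gap = -2.5 × (8 - 5.64) = -5.9%, loss ≈ 8461 × 5.9/100 ≈ 499.
Year 1994: gap = -2.5 × (9.15 - 5.64) = -8.775%, loss ≈ 8461 × 8.775/100 ≈ 742.
Total lost output = 228 + 522 + 243 + 499 + 742 = 2234 billion.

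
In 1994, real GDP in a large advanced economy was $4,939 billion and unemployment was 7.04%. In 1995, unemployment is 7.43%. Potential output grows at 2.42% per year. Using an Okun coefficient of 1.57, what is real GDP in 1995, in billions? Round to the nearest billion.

$5,028 billion

Δu = 7.43 - 7.04 = 0.39 points.
Okun's law (growth form): g_Y = g_Y* - β × Δu = 2.42 - 1.57 × (0.39) = 2.42 - 0.6123 = 1.8077%.
Real GDP in the next year = 4939 × (1 + 1.8077/100) = 4939 × 1.018077 ≈ 5028 billion.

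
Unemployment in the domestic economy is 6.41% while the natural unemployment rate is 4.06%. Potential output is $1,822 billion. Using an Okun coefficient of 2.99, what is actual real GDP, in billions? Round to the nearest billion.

$1,694 billion

Unemployment gap = 6.41 - 4.06 = 2.35 points, so the output gap is -2.99 × 2.35 = -7.0265%.
Actual GDP = 1822 × (1 - 7.0265/100) = 1822 × 0.929735 ≈ 1694 billion.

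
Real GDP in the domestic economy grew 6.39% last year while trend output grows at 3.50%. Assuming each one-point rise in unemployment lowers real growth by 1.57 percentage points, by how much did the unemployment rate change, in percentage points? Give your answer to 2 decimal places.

-1.84 percentage points

Growth-rate Okun's law: g_Y = g_Y* - β × Δu, so Δu = (g_Y* - g_Y)/β.
Δu = (3.5 - 6.39)/1.57 = -2.89/1.57 = -1.84 percentage points.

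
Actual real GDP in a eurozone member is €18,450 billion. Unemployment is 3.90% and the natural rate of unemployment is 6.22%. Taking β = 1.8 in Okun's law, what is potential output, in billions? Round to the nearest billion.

€17,710 billion

Unemployment gap = 3.9 - 6.22 = -2.32 points, so output gap = -1.8 × (-2.32) = 4.176%.
Since Y = Y* × (1 + gap/100), Y* = 18450/1.04176 ≈ 17710 billion.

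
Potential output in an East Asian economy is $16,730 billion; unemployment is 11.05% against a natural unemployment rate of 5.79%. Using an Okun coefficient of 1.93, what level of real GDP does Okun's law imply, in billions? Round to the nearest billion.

Unemployment gap = 11.05 - 5.79 = 5.26 points, so the output gap is -1.93 × 5.26 = -10.1518%.
Actual GDP = 16730 × (1 - 10.1518/100) = 16730 × 0.898482 ≈ 15032 billion.

$15,032 billion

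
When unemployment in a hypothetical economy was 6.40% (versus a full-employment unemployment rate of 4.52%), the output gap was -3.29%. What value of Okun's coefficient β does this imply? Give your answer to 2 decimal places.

Okun's law: output gap = -β × (u - u*).
-3.29 = -β × (6.4 - 4.52) = -β × 1.88, so β = 3.29/1.88 = 1.75.

β ≈ 1.75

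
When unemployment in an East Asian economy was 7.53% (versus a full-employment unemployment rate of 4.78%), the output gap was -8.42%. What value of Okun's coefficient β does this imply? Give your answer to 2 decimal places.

Okun's law: output gap = -β × (u - u*).
-8.42 = -β × (7.53 - 4.78) = -β × 2.75, so β = 8.42/2.75 = 3.06.

β ≈ 3.06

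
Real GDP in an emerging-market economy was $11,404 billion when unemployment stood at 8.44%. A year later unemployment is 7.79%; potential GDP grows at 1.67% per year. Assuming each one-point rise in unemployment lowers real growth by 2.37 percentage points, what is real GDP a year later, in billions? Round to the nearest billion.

Δu = 7.79 - 8.44 = -0.65 points.
Okun's law (growth form): g_Y = g_Y* - β × Δu = 1.67 - 2.37 × (-0.65) = 1.67 + 1.5405 = 3.2105%.
Real GDP in the next year = 11404 × (1 + 3.2105/100) = 11404 × 1.032105 ≈ 11770 billion.

$11,770 billion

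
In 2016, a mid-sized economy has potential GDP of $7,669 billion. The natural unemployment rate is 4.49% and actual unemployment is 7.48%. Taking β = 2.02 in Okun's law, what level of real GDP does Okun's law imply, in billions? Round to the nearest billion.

$7,206 billion

Unemployment gap = 7.48 - 4.49 = 2.99 points, so the output gap is -2.02 × 2.99 = -6.0398%.
Actual GDP = 7669 × (1 - 6.0398/100) = 7669 × 0.939602 ≈ 7206 billion.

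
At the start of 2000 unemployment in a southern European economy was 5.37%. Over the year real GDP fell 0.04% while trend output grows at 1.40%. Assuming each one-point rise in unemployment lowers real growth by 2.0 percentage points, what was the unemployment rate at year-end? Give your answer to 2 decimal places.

Growth-rate Okun's law: g_Y = g_Y* - β × Δu, so Δu = (g_Y* - g_Y)/β.
Δu = (1.4 + 0.04)/2.0 = 1.44/2.0 = 0.72 percentage points.
Year-end unemployment = 5.37 + 0.72 = 6.09%.

6.09%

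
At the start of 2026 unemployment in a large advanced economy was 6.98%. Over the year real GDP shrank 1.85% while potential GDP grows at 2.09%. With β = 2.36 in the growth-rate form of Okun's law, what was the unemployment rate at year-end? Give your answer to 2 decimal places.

Growth-rate Okun's law: g_Y = g_Y* - β × Δu, so Δu = (g_Y* - g_Y)/β.
Δu = (2.09 + 1.85)/2.36 = 3.94/2.36 = 1.67 percentage points.
Year-end unemployment = 6.98 + 1.67 = 8.65%.

8.65%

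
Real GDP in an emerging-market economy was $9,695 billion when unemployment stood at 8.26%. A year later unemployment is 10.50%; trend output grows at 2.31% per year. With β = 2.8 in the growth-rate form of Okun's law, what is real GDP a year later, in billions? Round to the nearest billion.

$9,311 billion

Δu = 10.5 - 8.26 = 2.24 points.
Okun's law (growth form): g_Y = g_Y* - β × Δu = 2.31 - 2.8 × (2.24) = 2.31 - 6.272 = -3.962%.
Real GDP in the next year = 9695 × (1 - 3.962/100) = 9695 × 0.96038 ≈ 9311 billion.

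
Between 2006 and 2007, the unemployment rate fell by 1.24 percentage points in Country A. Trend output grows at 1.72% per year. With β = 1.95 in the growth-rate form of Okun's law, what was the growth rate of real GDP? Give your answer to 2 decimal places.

Growth-rate Okun's law: g_Y = g_Y* - β × Δu.
g_Y = 1.72 - 1.95 × (-1.24) = 1.72 + 2.418 = 4.138%, i.e. 4.14% to 2 d.p.

4.14%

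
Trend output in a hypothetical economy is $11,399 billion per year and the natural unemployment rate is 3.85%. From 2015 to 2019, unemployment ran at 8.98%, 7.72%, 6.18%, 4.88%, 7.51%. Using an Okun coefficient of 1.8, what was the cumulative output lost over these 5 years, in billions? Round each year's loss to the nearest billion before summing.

$3,287 billion

Year 2015: gap = -1.8 × (8.98 - 3.85) = -9.234%, loss ≈ 11399 × 9.234/100 ≈ 1053.
Year 2016: gap = -1.8 × (7.72 - 3.85) = -6.966%, loss ≈ 11399 × 6.966/100 ≈ 794.
Year 2017: gap = -1.8 × (6.18 - 3.85) = -4.194%, loss ≈ 11399 × 4.194/100 ≈ 478.
Year 2018: gap = -1.8 × (4.88 - 3.85) = -1.854%, loss ≈ 11399 × 1.854/100 ≈ 211.
Year 2019: gap = -1.8 × (7.51 - 3.85) = -6.588%, loss ≈ 11399 × 6.588/100 ≈ 751.
Total lost output = 1053 + 794 + 478 + 211 + 751 = 3287 billion.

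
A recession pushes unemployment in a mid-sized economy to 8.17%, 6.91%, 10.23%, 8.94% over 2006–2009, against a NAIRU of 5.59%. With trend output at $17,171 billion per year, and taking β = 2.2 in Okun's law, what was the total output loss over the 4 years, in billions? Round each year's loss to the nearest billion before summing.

Year 2006: gap = -2.2 × (8.17 - 5.59) = -5.676%, loss ≈ 17171 × 5.676/100 ≈ 975.
Year 2007: gap = -2.2 × (6.91 - 5.59) = -2.904%, loss ≈ 17171 × 2.904/100 ≈ 499.
Year 2008: gap = -2.2 × (10.23 - 5.59) = -10.208%, loss ≈ 17171 × 10.208/100 ≈ 1753.
Year 2009: gap = -2.2 × (8.94 - 5.59) = -7.37%, loss ≈ 17171 × 7.37/100 ≈ 1266.
Total lost output = 975 + 499 + 1753 + 1266 = 4493 billion.

$4,493 billion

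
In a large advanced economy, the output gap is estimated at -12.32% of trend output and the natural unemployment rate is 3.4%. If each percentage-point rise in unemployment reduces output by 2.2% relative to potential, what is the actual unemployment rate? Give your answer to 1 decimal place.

From Okun's law, u - u* = -(output gap)/β = -(-12.32)/2.2 = 5.6 points.
So u = 3.4 + 5.6 = 9.0%.

9.0%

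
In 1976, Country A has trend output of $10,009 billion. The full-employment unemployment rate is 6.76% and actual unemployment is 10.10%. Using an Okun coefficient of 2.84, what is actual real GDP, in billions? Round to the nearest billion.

$9,060 billion

Unemployment gap = 10.1 - 6.76 = 3.34 points, so the output gap is -2.84 × 3.34 = -9.4856%.
Actual GDP = 10009 × (1 - 9.4856/100) = 10009 × 0.905144 ≈ 9060 billion.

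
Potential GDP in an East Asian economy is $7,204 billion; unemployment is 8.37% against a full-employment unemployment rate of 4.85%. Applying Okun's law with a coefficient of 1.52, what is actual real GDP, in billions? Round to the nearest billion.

$6,819 billion

Unemployment gap = 8.37 - 4.85 = 3.52 points, so the output gap is -1.52 × 3.52 = -5.3504%.
Actual GDP = 7204 × (1 - 5.3504/100) = 7204 × 0.946496 ≈ 6819 billion.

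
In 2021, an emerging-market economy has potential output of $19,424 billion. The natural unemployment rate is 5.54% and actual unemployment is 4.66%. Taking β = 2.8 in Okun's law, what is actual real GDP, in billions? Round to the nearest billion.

Unemployment gap = 4.66 - 5.54 = -0.88 points, so the output gap is -2.8 × (-0.88) = 2.464%.
Actual GDP = 19424 × (1 + 2.464/100) = 19424 × 1.02464 ≈ 19903 billion.

$19,903 billion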